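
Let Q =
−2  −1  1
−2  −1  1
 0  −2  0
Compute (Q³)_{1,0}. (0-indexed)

−14

Q² = [[6, 1, −3], [6, 1, −3], [4, 2, −2]]
Q³ = [[−14, −1, 7], [−14, −1, 7], [−12, −2, 6]]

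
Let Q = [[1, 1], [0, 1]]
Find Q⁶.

Q = I + N where N = [[0, 1], [0, 0]] is strictly upper-triangular, so N² = 0.
(I + N)⁶ = I + 6·N = [[1, 6], [0, 1]].

[[1, 6], [0, 1]]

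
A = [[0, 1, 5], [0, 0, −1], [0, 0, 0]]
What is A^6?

[[0, 0, 0], [0, 0, 0], [0, 0, 0]]

A is strictly triangular, hence nilpotent: A^3 = 0, so A^6 = 0.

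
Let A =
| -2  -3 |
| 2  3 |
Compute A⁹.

A² = A (a projection; rank 1, trace 1), so A⁹ = A.

[[-2, -3], [2, 3]]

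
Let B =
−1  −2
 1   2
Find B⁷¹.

[[−1, −2], [1, 2]]

B² = B (a projection; rank 1, trace 1), so B⁷¹ = B.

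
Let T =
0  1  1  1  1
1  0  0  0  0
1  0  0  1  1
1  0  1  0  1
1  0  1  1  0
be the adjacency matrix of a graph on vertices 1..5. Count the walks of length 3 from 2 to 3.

2

The number of length-3 walks from vertex 2 to vertex 3 is entry (2,3) of T^3, where T is the adjacency matrix.
T^2 = [[4, 0, 2, 2, 2], [0, 1, 1, 1, 1], [2, 1, 3, 2, 2], [2, 1, 2, 3, 2], [2, 1, 2, 2, 3]]
T^3 = [[6, 4, 8, 8, 8], [4, 0, 2, 2, 2], [8, 2, 6, 7, 7], [8, 2, 7, 6, 7], [8, 2, 7, 7, 6]]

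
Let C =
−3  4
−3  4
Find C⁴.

[[−3, 4], [−3, 4]]

C² = C (a projection; rank 1, trace 1), so C⁴ = C.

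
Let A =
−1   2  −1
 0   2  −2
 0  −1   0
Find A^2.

[[1, 3, −3], [0, 6, −4], [0, −2, 2]]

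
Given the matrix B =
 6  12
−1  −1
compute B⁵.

[[876, 2532], [−211, −601]]

tr B = 5 and det B = 6, so the characteristic polynomial is λ² − (5)λ + (6) with roots 2 and 3.
Eigenvectors give P = [[3, −4], [−1, 1]] with P⁻¹ = [[−1, −4], [−1, −3]], and B = P·diag(2, 3)·P⁻¹.
Then B⁵ = P·diag(32, 243)·P⁻¹ = [[96, −972], [−32, 243]] · [[−1, −4], [−1, −3]] = [[876, 2532], [−211, −601]].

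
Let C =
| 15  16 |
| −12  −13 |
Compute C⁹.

tr C = 2 and det C = −3, so the characteristic polynomial is λ² − (2)λ + (−3) with roots 3 and −1.
Eigenvectors give P = [[4, −1], [−3, 1]] with P⁻¹ = [[1, 1], [3, 4]], and C = P·diag(3, −1)·P⁻¹.
Then C⁹ = P·diag(19683, −1)·P⁻¹ = [[78732, 1], [−59049, −1]] · [[1, 1], [3, 4]] = [[78735, 78736], [−59052, −59053]].

[[78735, 78736], [−59052, −59053]]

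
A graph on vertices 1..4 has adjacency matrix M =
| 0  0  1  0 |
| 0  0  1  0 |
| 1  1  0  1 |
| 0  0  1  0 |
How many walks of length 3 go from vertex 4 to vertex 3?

The number of length-3 walks from vertex 4 to vertex 3 is entry (4,3) of M³, where M is the adjacency matrix.
M² = [[1, 1, 0, 1], [1, 1, 0, 1], [0, 0, 3, 0], [1, 1, 0, 1]]
M³ = [[0, 0, 3, 0], [0, 0, 3, 0], [3, 3, 0, 3], [0, 0, 3, 0]]

3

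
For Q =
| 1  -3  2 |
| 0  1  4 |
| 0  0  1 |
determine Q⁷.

[[1, -21, -238], [0, 1, 28], [0, 0, 1]]

Q = I + N where N = [[0, -3, 2], [0, 0, 4], [0, 0, 0]] is strictly upper-triangular, so N³ = 0.
(I + N)⁷ = I + 7·N + 21·N² = [[1, -21, -238], [0, 1, 28], [0, 0, 1]].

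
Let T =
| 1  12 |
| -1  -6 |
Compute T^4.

tr T = -5 and det T = 6, so the characteristic polynomial is λ² − (-5)λ + (6) with roots -2 and -3.
Eigenvectors give P = [[-4, -3], [1, 1]] with P⁻¹ = [[-1, -3], [1, 4]], and T = P·diag(-2, -3)·P⁻¹.
Then T^4 = P·diag(16, 81)·P⁻¹ = [[-64, -243], [16, 81]] · [[-1, -3], [1, 4]] = [[-179, -780], [65, 276]].

[[-179, -780], [65, 276]]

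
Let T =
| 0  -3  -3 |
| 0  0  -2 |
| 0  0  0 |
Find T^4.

T is strictly triangular, hence nilpotent: T^3 = 0, so T^4 = 0.

[[0, 0, 0], [0, 0, 0], [0, 0, 0]]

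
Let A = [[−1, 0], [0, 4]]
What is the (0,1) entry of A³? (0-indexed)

A² = [[1, 0], [0, 16]]
A³ = [[−1, 0], [0, 64]]

0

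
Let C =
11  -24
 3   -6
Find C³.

tr C = 5 and det C = 6, so the characteristic polynomial is λ² − (5)λ + (6) with roots 3 and 2.
Eigenvectors give P = [[-3, 8], [-1, 3]] with P⁻¹ = [[-3, 8], [-1, 3]], and C = P·diag(3, 2)·P⁻¹.
Then C³ = P·diag(27, 8)·P⁻¹ = [[-81, 64], [-27, 24]] · [[-3, 8], [-1, 3]] = [[179, -456], [57, -144]].

[[179, -456], [57, -144]]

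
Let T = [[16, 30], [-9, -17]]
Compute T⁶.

[[-314, -630], [189, 379]]

tr T = -1 and det T = -2, so the characteristic polynomial is λ² − (-1)λ + (-2) with roots -2 and 1.
Eigenvectors give P = [[-5, 2], [3, -1]] with P⁻¹ = [[1, 2], [3, 5]], and T = P·diag(-2, 1)·P⁻¹.
Then T⁶ = P·diag(64, 1)·P⁻¹ = [[-320, 2], [192, -1]] · [[1, 2], [3, 5]] = [[-314, -630], [189, 379]].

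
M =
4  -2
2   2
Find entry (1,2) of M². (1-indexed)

-12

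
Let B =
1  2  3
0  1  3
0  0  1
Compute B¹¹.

[[1, 22, 363], [0, 1, 33], [0, 0, 1]]

B = I + N where N = [[0, 2, 3], [0, 0, 3], [0, 0, 0]] is strictly upper-triangular, so N³ = 0.
(I + N)¹¹ = I + 11·N + 55·N² = [[1, 22, 363], [0, 1, 33], [0, 0, 1]].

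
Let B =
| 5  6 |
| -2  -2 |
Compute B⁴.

tr B = 3 and det B = 2, so the characteristic polynomial is λ² − (3)λ + (2) with roots 2 and 1.
Eigenvectors give P = [[-2, -3], [1, 2]] with P⁻¹ = [[-2, -3], [1, 2]], and B = P·diag(2, 1)·P⁻¹.
Then B⁴ = P·diag(16, 1)·P⁻¹ = [[-32, -3], [16, 2]] · [[-2, -3], [1, 2]] = [[61, 90], [-30, -44]].

[[61, 90], [-30, -44]]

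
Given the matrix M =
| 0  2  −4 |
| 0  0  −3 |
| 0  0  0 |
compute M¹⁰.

M is strictly triangular, hence nilpotent: M³ = 0, so M¹⁰ = 0.

[[0, 0, 0], [0, 0, 0], [0, 0, 0]]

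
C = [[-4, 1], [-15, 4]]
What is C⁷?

[[-4, 1], [-15, 4]]

C² = I (check: tr C = 0 and det C = -1), so C⁷ = C since 7 is odd.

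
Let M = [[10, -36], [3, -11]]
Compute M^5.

[[100, -396], [33, -131]]

tr M = -1 and det M = -2, so the characteristic polynomial is λ² − (-1)λ + (-2) with roots 1 and -2.
Eigenvectors give P = [[4, 3], [1, 1]] with P⁻¹ = [[1, -3], [-1, 4]], and M = P·diag(1, -2)·P⁻¹.
Then M^5 = P·diag(1, -32)·P⁻¹ = [[4, -96], [1, -32]] · [[1, -3], [-1, 4]] = [[100, -396], [33, -131]].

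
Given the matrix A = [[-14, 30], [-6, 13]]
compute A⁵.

[[-164, 330], [-66, 133]]

tr A = -1 and det A = -2, so the characteristic polynomial is λ² − (-1)λ + (-2) with roots -2 and 1.
Eigenvectors give P = [[5, -2], [2, -1]] with P⁻¹ = [[1, -2], [2, -5]], and A = P·diag(-2, 1)·P⁻¹.
Then A⁵ = P·diag(-32, 1)·P⁻¹ = [[-160, -2], [-64, -1]] · [[1, -2], [2, -5]] = [[-164, 330], [-66, 133]].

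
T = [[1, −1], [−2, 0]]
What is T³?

T² = [[3, −1], [−2, 2]]
T³ = [[5, −3], [−6, 2]]

[[5, −3], [−6, 2]]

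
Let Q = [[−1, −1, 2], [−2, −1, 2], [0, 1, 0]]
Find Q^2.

[[3, 4, −4], [4, 5, −6], [−2, −1, 2]]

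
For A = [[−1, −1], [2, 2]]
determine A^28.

A² = A (a projection; rank 1, trace 1), so A^28 = A.

[[−1, −1], [2, 2]]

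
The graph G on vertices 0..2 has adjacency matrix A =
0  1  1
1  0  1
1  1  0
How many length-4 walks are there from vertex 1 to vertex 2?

5

The number of length-4 walks from vertex 1 to vertex 2 is entry (1,2) of A⁴, where A is the adjacency matrix.
A² = [[2, 1, 1], [1, 2, 1], [1, 1, 2]]
A³ = [[2, 3, 3], [3, 2, 3], [3, 3, 2]]
A⁴ = [[6, 5, 5], [5, 6, 5], [5, 5, 6]]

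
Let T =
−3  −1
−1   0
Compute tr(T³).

T² = [[10, 3], [3, 1]]
T³ = [[−33, −10], [−10, −3]]

−36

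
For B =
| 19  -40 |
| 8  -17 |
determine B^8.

tr B = 2 and det B = -3, so the characteristic polynomial is λ² − (2)λ + (-3) with roots -1 and 3.
Eigenvectors give P = [[2, 5], [1, 2]] with P⁻¹ = [[-2, 5], [1, -2]], and B = P·diag(-1, 3)·P⁻¹.
Then B^8 = P·diag(1, 6561)·P⁻¹ = [[2, 32805], [1, 13122]] · [[-2, 5], [1, -2]] = [[32801, -65600], [13120, -26239]].

[[32801, -65600], [13120, -26239]]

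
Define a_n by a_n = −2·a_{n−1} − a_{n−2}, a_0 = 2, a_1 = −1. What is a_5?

With companion matrix A = [[−2, −1], [1, 0]], [a_n, a_{n−1}]ᵀ = A·[a_{n−1}, a_{n−2}]ᵀ, so [a_5, a_4]ᵀ = A⁴·[a_1, a_0]ᵀ.
A⁴ = [[5, 4], [−4, −3]], giving [a_5, a_4]ᵀ = [[3], [−2]].

3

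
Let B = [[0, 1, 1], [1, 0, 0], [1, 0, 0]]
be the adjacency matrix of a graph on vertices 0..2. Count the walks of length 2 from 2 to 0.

0

The number of length-2 walks from vertex 2 to vertex 0 is entry (2,0) of B^2, where B is the adjacency matrix.
B^2 = [[2, 0, 0], [0, 1, 1], [0, 1, 1]]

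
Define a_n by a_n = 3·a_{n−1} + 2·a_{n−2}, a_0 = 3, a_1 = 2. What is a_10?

With companion matrix A = [[3, 2], [1, 0]], [a_n, a_{n−1}]ᵀ = A·[a_{n−1}, a_{n−2}]ᵀ, so [a_10, a_9]ᵀ = A⁹·[a_1, a_0]ᵀ.
A⁹ = [[79647, 44726], [22363, 12558]], giving [a_10, a_9]ᵀ = [[293472], [82400]].

293472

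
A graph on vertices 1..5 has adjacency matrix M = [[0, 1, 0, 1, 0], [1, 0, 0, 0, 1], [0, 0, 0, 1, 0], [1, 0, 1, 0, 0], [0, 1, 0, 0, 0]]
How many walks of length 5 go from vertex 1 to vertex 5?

The number of length-5 walks from vertex 1 to vertex 5 is entry (1,5) of M^5, where M is the adjacency matrix.
M^2 = [[2, 0, 1, 0, 1], [0, 2, 0, 1, 0], [1, 0, 1, 0, 0], [0, 1, 0, 2, 0], [1, 0, 0, 0, 1]]
M^3 = [[0, 3, 0, 3, 0], [3, 0, 1, 0, 2], [0, 1, 0, 2, 0], [3, 0, 2, 0, 1], [0, 2, 0, 1, 0]]
M^4 = [[6, 0, 3, 0, 3], [0, 5, 0, 4, 0], [3, 0, 2, 0, 1], [0, 4, 0, 5, 0], [3, 0, 1, 0, 2]]
M^5 = [[0, 9, 0, 9, 0], [9, 0, 4, 0, 5], [0, 4, 0, 5, 0], [9, 0, 5, 0, 4], [0, 5, 0, 4, 0]]

0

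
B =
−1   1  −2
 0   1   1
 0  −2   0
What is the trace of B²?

−2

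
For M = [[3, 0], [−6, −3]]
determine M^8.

[[6561, 0], [0, 6561]]

tr M = 0 and det M = −9, so the characteristic polynomial is λ² − (0)λ + (−9) with roots 3 and −3.
Eigenvectors give P = [[−1, 0], [1, 1]] with P⁻¹ = [[−1, 0], [1, 1]], and M = P·diag(3, −3)·P⁻¹.
Then M^8 = P·diag(6561, 6561)·P⁻¹ = [[−6561, 0], [6561, 6561]] · [[−1, 0], [1, 1]] = [[6561, 0], [0, 6561]].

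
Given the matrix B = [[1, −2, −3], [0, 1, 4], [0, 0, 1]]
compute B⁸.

[[1, −16, −248], [0, 1, 32], [0, 0, 1]]

B = I + N where N = [[0, −2, −3], [0, 0, 4], [0, 0, 0]] is strictly upper-triangular, so N³ = 0.
(I + N)⁸ = I + 8·N + 28·N² = [[1, −16, −248], [0, 1, 32], [0, 0, 1]].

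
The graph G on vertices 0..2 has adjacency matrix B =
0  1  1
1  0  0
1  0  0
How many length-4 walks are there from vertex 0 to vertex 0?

4

The number of length-4 walks from vertex 0 to vertex 0 is entry (0,0) of B⁴, where B is the adjacency matrix.
B² = [[2, 0, 0], [0, 1, 1], [0, 1, 1]]
B³ = [[0, 2, 2], [2, 0, 0], [2, 0, 0]]
B⁴ = [[4, 0, 0], [0, 2, 2], [0, 2, 2]]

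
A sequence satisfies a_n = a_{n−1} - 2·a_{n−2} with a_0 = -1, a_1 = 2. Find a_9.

With companion matrix B = [[1, -2], [1, 0]], [a_n, a_{n−1}]ᵀ = B·[a_{n−1}, a_{n−2}]ᵀ, so [a_9, a_8]ᵀ = B⁸·[a_1, a_0]ᵀ.
B⁸ = [[-17, 6], [-3, -14]], giving [a_9, a_8]ᵀ = [[-40], [8]].

-40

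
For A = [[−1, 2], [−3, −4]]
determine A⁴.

A² = [[−5, −10], [15, 10]]
A³ = [[35, 30], [−45, −10]]
A⁴ = [[−125, −50], [75, −50]]

[[−125, −50], [75, −50]]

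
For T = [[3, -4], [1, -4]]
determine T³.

[[19, -36], [9, -44]]

T² = [[5, 4], [-1, 12]]
T³ = [[19, -36], [9, -44]]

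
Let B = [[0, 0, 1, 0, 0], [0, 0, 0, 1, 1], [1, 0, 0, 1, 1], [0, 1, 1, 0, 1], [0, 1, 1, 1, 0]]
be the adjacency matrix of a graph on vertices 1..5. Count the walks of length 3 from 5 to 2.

5

The number of length-3 walks from vertex 5 to vertex 2 is entry (5,2) of B³, where B is the adjacency matrix.
B² = [[1, 0, 0, 1, 1], [0, 2, 2, 1, 1], [0, 2, 3, 1, 1], [1, 1, 1, 3, 2], [1, 1, 1, 2, 3]]
B³ = [[0, 2, 3, 1, 1], [2, 2, 2, 5, 5], [3, 2, 2, 6, 6], [1, 5, 6, 4, 5], [1, 5, 6, 5, 4]]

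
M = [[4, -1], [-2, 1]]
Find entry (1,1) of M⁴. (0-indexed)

59

M² = [[18, -5], [-10, 3]]
M³ = [[82, -23], [-46, 13]]
M⁴ = [[374, -105], [-210, 59]]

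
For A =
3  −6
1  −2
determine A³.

[[3, −6], [1, −2]]

A² = A (a projection; rank 1, trace 1), so A³ = A.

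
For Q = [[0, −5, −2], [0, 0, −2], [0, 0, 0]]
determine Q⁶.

[[0, 0, 0], [0, 0, 0], [0, 0, 0]]

Q is strictly triangular, hence nilpotent: Q³ = 0, so Q⁶ = 0.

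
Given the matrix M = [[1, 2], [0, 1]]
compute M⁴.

[[1, 8], [0, 1]]

M = I + N where N = [[0, 2], [0, 0]] is strictly upper-triangular, so N² = 0.
(I + N)⁴ = I + 4·N = [[1, 8], [0, 1]].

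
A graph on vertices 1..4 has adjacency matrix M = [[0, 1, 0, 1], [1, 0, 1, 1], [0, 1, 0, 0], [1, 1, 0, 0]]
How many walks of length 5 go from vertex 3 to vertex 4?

The number of length-5 walks from vertex 3 to vertex 4 is entry (3,4) of M⁵, where M is the adjacency matrix.
M² = [[2, 1, 1, 1], [1, 3, 0, 1], [1, 0, 1, 1], [1, 1, 1, 2]]
M³ = [[2, 4, 1, 3], [4, 2, 3, 4], [1, 3, 0, 1], [3, 4, 1, 2]]
M⁴ = [[7, 6, 4, 6], [6, 11, 2, 6], [4, 2, 3, 4], [6, 6, 4, 7]]
M⁵ = [[12, 17, 6, 13], [17, 14, 11, 17], [6, 11, 2, 6], [13, 17, 6, 12]]

6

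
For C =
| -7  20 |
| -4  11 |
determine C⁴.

tr C = 4 and det C = 3, so the characteristic polynomial is λ² − (4)λ + (3) with roots 1 and 3.
Eigenvectors give P = [[5, 2], [2, 1]] with P⁻¹ = [[1, -2], [-2, 5]], and C = P·diag(1, 3)·P⁻¹.
Then C⁴ = P·diag(1, 81)·P⁻¹ = [[5, 162], [2, 81]] · [[1, -2], [-2, 5]] = [[-319, 800], [-160, 401]].

[[-319, 800], [-160, 401]]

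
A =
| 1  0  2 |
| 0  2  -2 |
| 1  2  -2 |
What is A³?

[[1, 4, 2], [-2, 0, -4], [1, 4, -6]]

A² = [[3, 4, -2], [-2, 0, 0], [-1, 0, 2]]
A³ = [[1, 4, 2], [-2, 0, -4], [1, 4, -6]]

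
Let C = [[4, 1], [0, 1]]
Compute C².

[[16, 5], [0, 1]]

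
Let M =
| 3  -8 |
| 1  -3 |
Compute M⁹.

M² = I (check: tr M = 0 and det M = -1), so M⁹ = M since 9 is odd.

[[3, -8], [1, -3]]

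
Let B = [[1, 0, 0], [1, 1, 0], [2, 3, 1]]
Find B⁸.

B = I + N where N = [[0, 0, 0], [1, 0, 0], [2, 3, 0]] is strictly lower-triangular, so N³ = 0.
(I + N)⁸ = I + 8·N + 28·N² = [[1, 0, 0], [8, 1, 0], [100, 24, 1]].

[[1, 0, 0], [8, 1, 0], [100, 24, 1]]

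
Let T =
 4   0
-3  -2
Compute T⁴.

T² = [[16, 0], [-6, 4]]
T³ = [[64, 0], [-36, -8]]
T⁴ = [[256, 0], [-120, 16]]

[[256, 0], [-120, 16]]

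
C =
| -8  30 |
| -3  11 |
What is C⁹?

[[-4598, 15330], [-1533, 5111]]

tr C = 3 and det C = 2, so the characteristic polynomial is λ² − (3)λ + (2) with roots 2 and 1.
Eigenvectors give P = [[3, 10], [1, 3]] with P⁻¹ = [[-3, 10], [1, -3]], and C = P·diag(2, 1)·P⁻¹.
Then C⁹ = P·diag(512, 1)·P⁻¹ = [[1536, 10], [512, 3]] · [[-3, 10], [1, -3]] = [[-4598, 15330], [-1533, 5111]].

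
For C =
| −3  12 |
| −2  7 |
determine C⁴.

tr C = 4 and det C = 3, so the characteristic polynomial is λ² − (4)λ + (3) with roots 1 and 3.
Eigenvectors give P = [[−3, −2], [−1, −1]] with P⁻¹ = [[−1, 2], [1, −3]], and C = P·diag(1, 3)·P⁻¹.
Then C⁴ = P·diag(1, 81)·P⁻¹ = [[−3, −162], [−1, −81]] · [[−1, 2], [1, −3]] = [[−159, 480], [−80, 241]].

[[−159, 480], [−80, 241]]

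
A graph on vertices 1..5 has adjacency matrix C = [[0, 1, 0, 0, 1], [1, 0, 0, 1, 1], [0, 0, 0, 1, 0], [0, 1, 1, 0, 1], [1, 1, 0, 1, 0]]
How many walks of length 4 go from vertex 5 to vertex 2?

The number of length-4 walks from vertex 5 to vertex 2 is entry (5,2) of C⁴, where C is the adjacency matrix.
C² = [[2, 1, 0, 2, 1], [1, 3, 1, 1, 2], [0, 1, 1, 0, 1], [2, 1, 0, 3, 1], [1, 2, 1, 1, 3]]
C³ = [[2, 5, 2, 2, 5], [5, 4, 1, 6, 5], [2, 1, 0, 3, 1], [2, 6, 3, 2, 6], [5, 5, 1, 6, 4]]
C⁴ = [[10, 9, 2, 12, 9], [9, 16, 6, 10, 15], [2, 6, 3, 2, 6], [12, 10, 2, 15, 10], [9, 15, 6, 10, 16]]

15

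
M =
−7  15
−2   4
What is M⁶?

[[379, −945], [126, −314]]

tr M = −3 and det M = 2, so the characteristic polynomial is λ² − (−3)λ + (2) with roots −1 and −2.
Eigenvectors give P = [[−5, 3], [−2, 1]] with P⁻¹ = [[1, −3], [2, −5]], and M = P·diag(−1, −2)·P⁻¹.
Then M⁶ = P·diag(1, 64)·P⁻¹ = [[−5, 192], [−2, 64]] · [[1, −3], [2, −5]] = [[379, −945], [126, −314]].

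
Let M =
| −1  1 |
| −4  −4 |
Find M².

[[−3, −5], [20, 12]]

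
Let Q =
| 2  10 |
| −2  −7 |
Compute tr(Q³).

−35

tr Q = −5 and det Q = 6, so the characteristic polynomial is λ² − (−5)λ + (6) with roots −3 and −2.
Eigenvectors give P = [[−2, −5], [1, 2]] with P⁻¹ = [[2, 5], [−1, −2]], and Q = P·diag(−3, −2)·P⁻¹.
Then Q³ = P·diag(−27, −8)·P⁻¹ = [[54, 40], [−27, −16]] · [[2, 5], [−1, −2]] = [[68, 190], [−38, −103]].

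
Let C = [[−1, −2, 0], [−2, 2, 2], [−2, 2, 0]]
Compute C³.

[[7, −22, −4], [−26, 44, 24], [−22, 28, 16]]

C² = [[5, −2, −4], [−6, 12, 4], [−2, 8, 4]]
C³ = [[7, −22, −4], [−26, 44, 24], [−22, 28, 16]]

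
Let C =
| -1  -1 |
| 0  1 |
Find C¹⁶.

[[1, 0], [0, 1]]

C² = I (check: tr C = 0 and det C = -1), so C¹⁶ = I since 16 is even.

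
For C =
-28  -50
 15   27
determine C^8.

[[38086, 63050], [-18915, -31269]]

tr C = -1 and det C = -6, so the characteristic polynomial is λ² − (-1)λ + (-6) with roots -3 and 2.
Eigenvectors give P = [[-2, 5], [1, -3]] with P⁻¹ = [[-3, -5], [-1, -2]], and C = P·diag(-3, 2)·P⁻¹.
Then C^8 = P·diag(6561, 256)·P⁻¹ = [[-13122, 1280], [6561, -768]] · [[-3, -5], [-1, -2]] = [[38086, 63050], [-18915, -31269]].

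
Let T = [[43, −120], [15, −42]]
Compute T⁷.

tr T = 1 and det T = −6, so the characteristic polynomial is λ² − (1)λ + (−6) with roots 3 and −2.
Eigenvectors give P = [[3, −8], [1, −3]] with P⁻¹ = [[3, −8], [1, −3]], and T = P·diag(3, −2)·P⁻¹.
Then T⁷ = P·diag(2187, −128)·P⁻¹ = [[6561, 1024], [2187, 384]] · [[3, −8], [1, −3]] = [[20707, −55560], [6945, −18648]].

[[20707, −55560], [6945, −18648]]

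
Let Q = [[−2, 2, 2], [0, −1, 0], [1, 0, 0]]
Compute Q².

[[6, −6, −4], [0, 1, 0], [−2, 2, 2]]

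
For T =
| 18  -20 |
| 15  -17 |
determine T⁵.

[[1068, -1100], [825, -857]]

tr T = 1 and det T = -6, so the characteristic polynomial is λ² − (1)λ + (-6) with roots 3 and -2.
Eigenvectors give P = [[-4, -1], [-3, -1]] with P⁻¹ = [[-1, 1], [3, -4]], and T = P·diag(3, -2)·P⁻¹.
Then T⁵ = P·diag(243, -32)·P⁻¹ = [[-972, 32], [-729, 32]] · [[-1, 1], [3, -4]] = [[1068, -1100], [825, -857]].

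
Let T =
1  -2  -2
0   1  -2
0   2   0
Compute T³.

T² = [[1, -8, 2], [0, -3, -2], [0, 2, -4]]
T³ = [[1, -6, 14], [0, -7, 6], [0, -6, -4]]

[[1, -6, 14], [0, -7, 6], [0, -6, -4]]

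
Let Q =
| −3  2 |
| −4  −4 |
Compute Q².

[[1, −14], [28, 8]]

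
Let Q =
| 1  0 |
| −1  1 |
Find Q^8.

[[1, 0], [−8, 1]]

Q = I + N where N = [[0, 0], [−1, 0]] is strictly lower-triangular, so N^2 = 0.
(I + N)^8 = I + 8·N = [[1, 0], [−8, 1]].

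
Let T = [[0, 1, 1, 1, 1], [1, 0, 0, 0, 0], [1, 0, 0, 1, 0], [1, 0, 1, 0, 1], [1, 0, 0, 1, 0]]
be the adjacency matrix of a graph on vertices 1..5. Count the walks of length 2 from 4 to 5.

The number of length-2 walks from vertex 4 to vertex 5 is entry (4,5) of T^2, where T is the adjacency matrix.
T^2 = [[4, 0, 1, 2, 1], [0, 1, 1, 1, 1], [1, 1, 2, 1, 2], [2, 1, 1, 3, 1], [1, 1, 2, 1, 2]]

1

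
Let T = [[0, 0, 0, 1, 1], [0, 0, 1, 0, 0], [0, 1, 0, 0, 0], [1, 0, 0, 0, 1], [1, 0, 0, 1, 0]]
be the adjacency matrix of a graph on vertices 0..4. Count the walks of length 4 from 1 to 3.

0

The number of length-4 walks from vertex 1 to vertex 3 is entry (1,3) of T^4, where T is the adjacency matrix.
T^2 = [[2, 0, 0, 1, 1], [0, 1, 0, 0, 0], [0, 0, 1, 0, 0], [1, 0, 0, 2, 1], [1, 0, 0, 1, 2]]
T^3 = [[2, 0, 0, 3, 3], [0, 0, 1, 0, 0], [0, 1, 0, 0, 0], [3, 0, 0, 2, 3], [3, 0, 0, 3, 2]]
T^4 = [[6, 0, 0, 5, 5], [0, 1, 0, 0, 0], [0, 0, 1, 0, 0], [5, 0, 0, 6, 5], [5, 0, 0, 5, 6]]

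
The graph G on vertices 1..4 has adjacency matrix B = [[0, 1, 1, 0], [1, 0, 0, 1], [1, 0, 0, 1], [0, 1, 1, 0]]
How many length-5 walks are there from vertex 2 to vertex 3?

The number of length-5 walks from vertex 2 to vertex 3 is entry (2,3) of B⁵, where B is the adjacency matrix.
B² = [[2, 0, 0, 2], [0, 2, 2, 0], [0, 2, 2, 0], [2, 0, 0, 2]]
B³ = [[0, 4, 4, 0], [4, 0, 0, 4], [4, 0, 0, 4], [0, 4, 4, 0]]
B⁴ = [[8, 0, 0, 8], [0, 8, 8, 0], [0, 8, 8, 0], [8, 0, 0, 8]]
B⁵ = [[0, 16, 16, 0], [16, 0, 0, 16], [16, 0, 0, 16], [0, 16, 16, 0]]

0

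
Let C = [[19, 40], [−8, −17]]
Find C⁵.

tr C = 2 and det C = −3, so the characteristic polynomial is λ² − (2)λ + (−3) with roots −1 and 3.
Eigenvectors give P = [[2, −5], [−1, 2]] with P⁻¹ = [[−2, −5], [−1, −2]], and C = P·diag(−1, 3)·P⁻¹.
Then C⁵ = P·diag(−1, 243)·P⁻¹ = [[−2, −1215], [1, 486]] · [[−2, −5], [−1, −2]] = [[1219, 2440], [−488, −977]].

[[1219, 2440], [−488, −977]]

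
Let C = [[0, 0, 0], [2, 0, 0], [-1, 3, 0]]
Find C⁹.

C is strictly triangular, hence nilpotent: C³ = 0, so C⁹ = 0.

[[0, 0, 0], [0, 0, 0], [0, 0, 0]]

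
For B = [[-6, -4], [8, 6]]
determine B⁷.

tr B = 0 and det B = -4, so the characteristic polynomial is λ² − (0)λ + (-4) with roots 2 and -2.
Eigenvectors give P = [[1, -1], [-2, 1]] with P⁻¹ = [[-1, -1], [-2, -1]], and B = P·diag(2, -2)·P⁻¹.
Then B⁷ = P·diag(128, -128)·P⁻¹ = [[128, 128], [-256, -128]] · [[-1, -1], [-2, -1]] = [[-384, -256], [512, 384]].

[[-384, -256], [512, 384]]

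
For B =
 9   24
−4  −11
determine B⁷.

[[4377, 13128], [−2188, −6563]]

tr B = −2 and det B = −3, so the characteristic polynomial is λ² − (−2)λ + (−3) with roots 1 and −3.
Eigenvectors give P = [[3, −2], [−1, 1]] with P⁻¹ = [[1, 2], [1, 3]], and B = P·diag(1, −3)·P⁻¹.
Then B⁷ = P·diag(1, −2187)·P⁻¹ = [[3, 4374], [−1, −2187]] · [[1, 2], [1, 3]] = [[4377, 13128], [−2188, −6563]].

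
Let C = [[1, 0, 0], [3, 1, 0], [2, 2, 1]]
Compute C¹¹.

C = I + N where N = [[0, 0, 0], [3, 0, 0], [2, 2, 0]] is strictly lower-triangular, so N³ = 0.
(I + N)¹¹ = I + 11·N + 55·N² = [[1, 0, 0], [33, 1, 0], [352, 22, 1]].

[[1, 0, 0], [33, 1, 0], [352, 22, 1]]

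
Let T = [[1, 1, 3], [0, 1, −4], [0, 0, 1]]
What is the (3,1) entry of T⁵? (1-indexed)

T = I + N where N = [[0, 1, 3], [0, 0, −4], [0, 0, 0]] is strictly upper-triangular, so N³ = 0.
(I + N)⁵ = I + 5·N + 10·N² = [[1, 5, −25], [0, 1, −20], [0, 0, 1]].

0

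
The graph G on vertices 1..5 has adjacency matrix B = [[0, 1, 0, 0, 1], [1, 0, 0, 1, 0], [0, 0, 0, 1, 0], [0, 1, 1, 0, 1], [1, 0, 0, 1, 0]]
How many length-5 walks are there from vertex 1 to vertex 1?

0

The number of length-5 walks from vertex 1 to vertex 1 is entry (1,1) of B⁵, where B is the adjacency matrix.
B² = [[2, 0, 0, 2, 0], [0, 2, 1, 0, 2], [0, 1, 1, 0, 1], [2, 0, 0, 3, 0], [0, 2, 1, 0, 2]]
B³ = [[0, 4, 2, 0, 4], [4, 0, 0, 5, 0], [2, 0, 0, 3, 0], [0, 5, 3, 0, 5], [4, 0, 0, 5, 0]]
B⁴ = [[8, 0, 0, 10, 0], [0, 9, 5, 0, 9], [0, 5, 3, 0, 5], [10, 0, 0, 13, 0], [0, 9, 5, 0, 9]]
B⁵ = [[0, 18, 10, 0, 18], [18, 0, 0, 23, 0], [10, 0, 0, 13, 0], [0, 23, 13, 0, 23], [18, 0, 0, 23, 0]]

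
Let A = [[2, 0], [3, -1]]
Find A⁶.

tr A = 1 and det A = -2, so the characteristic polynomial is λ² − (1)λ + (-2) with roots 2 and -1.
Eigenvectors give P = [[1, 0], [1, -1]] with P⁻¹ = [[1, 0], [1, -1]], and A = P·diag(2, -1)·P⁻¹.
Then A⁶ = P·diag(64, 1)·P⁻¹ = [[64, 0], [64, -1]] · [[1, 0], [1, -1]] = [[64, 0], [63, 1]].

[[64, 0], [63, 1]]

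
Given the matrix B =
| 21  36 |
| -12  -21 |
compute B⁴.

tr B = 0 and det B = -9, so the characteristic polynomial is λ² − (0)λ + (-9) with roots -3 and 3.
Eigenvectors give P = [[-3, 2], [2, -1]] with P⁻¹ = [[1, 2], [2, 3]], and B = P·diag(-3, 3)·P⁻¹.
Then B⁴ = P·diag(81, 81)·P⁻¹ = [[-243, 162], [162, -81]] · [[1, 2], [2, 3]] = [[81, 0], [0, 81]].

[[81, 0], [0, 81]]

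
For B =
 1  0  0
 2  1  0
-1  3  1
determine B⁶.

B = I + N where N = [[0, 0, 0], [2, 0, 0], [-1, 3, 0]] is strictly lower-triangular, so N³ = 0.
(I + N)⁶ = I + 6·N + 15·N² = [[1, 0, 0], [12, 1, 0], [84, 18, 1]].

[[1, 0, 0], [12, 1, 0], [84, 18, 1]]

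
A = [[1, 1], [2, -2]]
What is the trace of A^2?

9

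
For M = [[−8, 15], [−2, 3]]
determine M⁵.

tr M = −5 and det M = 6, so the characteristic polynomial is λ² − (−5)λ + (6) with roots −2 and −3.
Eigenvectors give P = [[−5, −3], [−2, −1]] with P⁻¹ = [[1, −3], [−2, 5]], and M = P·diag(−2, −3)·P⁻¹.
Then M⁵ = P·diag(−32, −243)·P⁻¹ = [[160, 729], [64, 243]] · [[1, −3], [−2, 5]] = [[−1298, 3165], [−422, 1023]].

[[−1298, 3165], [−422, 1023]]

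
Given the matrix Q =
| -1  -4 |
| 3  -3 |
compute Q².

[[-11, 16], [-12, -3]]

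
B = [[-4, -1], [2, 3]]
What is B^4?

[[194, 21], [-42, 47]]

B^2 = [[14, 1], [-2, 7]]
B^3 = [[-54, -11], [22, 23]]
B^4 = [[194, 21], [-42, 47]]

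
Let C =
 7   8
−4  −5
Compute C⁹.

[[39367, 39368], [−19684, −19685]]

tr C = 2 and det C = −3, so the characteristic polynomial is λ² − (2)λ + (−3) with roots −1 and 3.
Eigenvectors give P = [[−1, −2], [1, 1]] with P⁻¹ = [[1, 2], [−1, −1]], and C = P·diag(−1, 3)·P⁻¹.
Then C⁹ = P·diag(−1, 19683)·P⁻¹ = [[1, −39366], [−1, 19683]] · [[1, 2], [−1, −1]] = [[39367, 39368], [−19684, −19685]].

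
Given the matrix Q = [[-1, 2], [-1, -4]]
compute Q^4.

tr Q = -5 and det Q = 6, so the characteristic polynomial is λ² − (-5)λ + (6) with roots -3 and -2.
Eigenvectors give P = [[1, 2], [-1, -1]] with P⁻¹ = [[-1, -2], [1, 1]], and Q = P·diag(-3, -2)·P⁻¹.
Then Q^4 = P·diag(81, 16)·P⁻¹ = [[81, 32], [-81, -16]] · [[-1, -2], [1, 1]] = [[-49, -130], [65, 146]].

[[-49, -130], [65, 146]]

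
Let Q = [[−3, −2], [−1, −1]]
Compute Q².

[[11, 8], [4, 3]]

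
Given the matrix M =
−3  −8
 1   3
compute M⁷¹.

M² = I (check: tr M = 0 and det M = −1), so M⁷¹ = M since 71 is odd.

[[−3, −8], [1, 3]]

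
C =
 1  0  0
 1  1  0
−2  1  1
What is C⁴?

C = I + N where N = [[0, 0, 0], [1, 0, 0], [−2, 1, 0]] is strictly lower-triangular, so N³ = 0.
(I + N)⁴ = I + 4·N + 6·N² = [[1, 0, 0], [4, 1, 0], [−2, 4, 1]].

[[1, 0, 0], [4, 1, 0], [−2, 4, 1]]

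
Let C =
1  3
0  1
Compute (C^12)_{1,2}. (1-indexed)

36

C = I + N where N = [[0, 3], [0, 0]] is strictly upper-triangular, so N^2 = 0.
(I + N)^12 = I + 12·N = [[1, 36], [0, 1]].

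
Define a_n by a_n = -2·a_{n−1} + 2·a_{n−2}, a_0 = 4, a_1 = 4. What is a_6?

With companion matrix C = [[-2, 2], [1, 0]], [a_n, a_{n−1}]ᵀ = C·[a_{n−1}, a_{n−2}]ᵀ, so [a_6, a_5]ᵀ = C⁵·[a_1, a_0]ᵀ.
C⁵ = [[-120, 88], [44, -32]], giving [a_6, a_5]ᵀ = [[-128], [48]].

-128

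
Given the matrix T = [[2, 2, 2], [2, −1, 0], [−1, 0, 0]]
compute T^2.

[[6, 2, 4], [2, 5, 4], [−2, −2, −2]]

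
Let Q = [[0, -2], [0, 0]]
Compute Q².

[[0, 0], [0, 0]]

Q is strictly triangular, hence nilpotent: Q² = 0, so Q² = 0.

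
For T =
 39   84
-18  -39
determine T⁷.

[[28431, 61236], [-13122, -28431]]

tr T = 0 and det T = -9, so the characteristic polynomial is λ² − (0)λ + (-9) with roots -3 and 3.
Eigenvectors give P = [[2, -7], [-1, 3]] with P⁻¹ = [[-3, -7], [-1, -2]], and T = P·diag(-3, 3)·P⁻¹.
Then T⁷ = P·diag(-2187, 2187)·P⁻¹ = [[-4374, -15309], [2187, 6561]] · [[-3, -7], [-1, -2]] = [[28431, 61236], [-13122, -28431]].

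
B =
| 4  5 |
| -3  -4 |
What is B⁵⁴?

[[1, 0], [0, 1]]

B² = I (check: tr B = 0 and det B = -1), so B⁵⁴ = I since 54 is even.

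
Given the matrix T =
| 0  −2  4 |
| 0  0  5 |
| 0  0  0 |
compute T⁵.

[[0, 0, 0], [0, 0, 0], [0, 0, 0]]

T is strictly triangular, hence nilpotent: T³ = 0, so T⁵ = 0.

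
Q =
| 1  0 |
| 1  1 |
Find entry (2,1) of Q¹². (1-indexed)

Q = I + N where N = [[0, 0], [1, 0]] is strictly lower-triangular, so N² = 0.
(I + N)¹² = I + 12·N = [[1, 0], [12, 1]].

12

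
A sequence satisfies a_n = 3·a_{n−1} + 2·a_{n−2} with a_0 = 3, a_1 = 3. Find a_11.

With companion matrix M = [[3, 2], [1, 0]], [a_n, a_{n−1}]ᵀ = M·[a_{n−1}, a_{n−2}]ᵀ, so [a_11, a_10]ᵀ = M¹⁰·[a_1, a_0]ᵀ.
M¹⁰ = [[283667, 159294], [79647, 44726]], giving [a_11, a_10]ᵀ = [[1328883], [373119]].

1328883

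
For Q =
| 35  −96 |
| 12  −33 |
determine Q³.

[[251, −672], [84, −225]]

tr Q = 2 and det Q = −3, so the characteristic polynomial is λ² − (2)λ + (−3) with roots 3 and −1.
Eigenvectors give P = [[−3, 8], [−1, 3]] with P⁻¹ = [[−3, 8], [−1, 3]], and Q = P·diag(3, −1)·P⁻¹.
Then Q³ = P·diag(27, −1)·P⁻¹ = [[−81, −8], [−27, −3]] · [[−3, 8], [−1, 3]] = [[251, −672], [84, −225]].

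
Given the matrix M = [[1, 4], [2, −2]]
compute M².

[[9, −4], [−2, 12]]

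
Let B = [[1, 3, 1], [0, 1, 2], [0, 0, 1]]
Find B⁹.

[[1, 27, 225], [0, 1, 18], [0, 0, 1]]

B = I + N where N = [[0, 3, 1], [0, 0, 2], [0, 0, 0]] is strictly upper-triangular, so N³ = 0.
(I + N)⁹ = I + 9·N + 36·N² = [[1, 27, 225], [0, 1, 18], [0, 0, 1]].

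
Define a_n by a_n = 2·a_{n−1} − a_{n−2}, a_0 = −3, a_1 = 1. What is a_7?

25

With companion matrix C = [[2, −1], [1, 0]], [a_n, a_{n−1}]ᵀ = C·[a_{n−1}, a_{n−2}]ᵀ, so [a_7, a_6]ᵀ = C⁶·[a_1, a_0]ᵀ.
C⁶ = [[7, −6], [6, −5]], giving [a_7, a_6]ᵀ = [[25], [21]].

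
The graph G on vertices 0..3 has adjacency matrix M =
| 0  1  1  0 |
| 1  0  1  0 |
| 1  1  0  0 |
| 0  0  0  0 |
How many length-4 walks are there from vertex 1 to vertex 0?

5

The number of length-4 walks from vertex 1 to vertex 0 is entry (1,0) of M⁴, where M is the adjacency matrix.
M² = [[2, 1, 1, 0], [1, 2, 1, 0], [1, 1, 2, 0], [0, 0, 0, 0]]
M³ = [[2, 3, 3, 0], [3, 2, 3, 0], [3, 3, 2, 0], [0, 0, 0, 0]]
M⁴ = [[6, 5, 5, 0], [5, 6, 5, 0], [5, 5, 6, 0], [0, 0, 0, 0]]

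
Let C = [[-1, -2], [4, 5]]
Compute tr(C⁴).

tr C = 4 and det C = 3, so the characteristic polynomial is λ² − (4)λ + (3) with roots 1 and 3.
Eigenvectors give P = [[1, -1], [-1, 2]] with P⁻¹ = [[2, 1], [1, 1]], and C = P·diag(1, 3)·P⁻¹.
Then C⁴ = P·diag(1, 81)·P⁻¹ = [[1, -81], [-1, 162]] · [[2, 1], [1, 1]] = [[-79, -80], [160, 161]].

82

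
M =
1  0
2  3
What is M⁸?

tr M = 4 and det M = 3, so the characteristic polynomial is λ² − (4)λ + (3) with roots 3 and 1.
Eigenvectors give P = [[0, -1], [1, 1]] with P⁻¹ = [[1, 1], [-1, 0]], and M = P·diag(3, 1)·P⁻¹.
Then M⁸ = P·diag(6561, 1)·P⁻¹ = [[0, -1], [6561, 1]] · [[1, 1], [-1, 0]] = [[1, 0], [6560, 6561]].

[[1, 0], [6560, 6561]]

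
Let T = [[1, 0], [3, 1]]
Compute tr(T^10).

2

T = I + N where N = [[0, 0], [3, 0]] is strictly lower-triangular, so N^2 = 0.
(I + N)^10 = I + 10·N = [[1, 0], [30, 1]].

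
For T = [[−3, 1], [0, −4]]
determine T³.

T² = [[9, −7], [0, 16]]
T³ = [[−27, 37], [0, −64]]

[[−27, 37], [0, −64]]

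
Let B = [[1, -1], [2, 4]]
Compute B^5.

[[-179, -211], [422, 454]]

tr B = 5 and det B = 6, so the characteristic polynomial is λ² − (5)λ + (6) with roots 2 and 3.
Eigenvectors give P = [[-1, -1], [1, 2]] with P⁻¹ = [[-2, -1], [1, 1]], and B = P·diag(2, 3)·P⁻¹.
Then B^5 = P·diag(32, 243)·P⁻¹ = [[-32, -243], [32, 486]] · [[-2, -1], [1, 1]] = [[-179, -211], [422, 454]].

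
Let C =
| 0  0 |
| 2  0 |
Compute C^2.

[[0, 0], [0, 0]]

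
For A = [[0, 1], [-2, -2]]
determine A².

[[-2, -2], [4, 2]]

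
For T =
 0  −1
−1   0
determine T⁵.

[[0, −1], [−1, 0]]

T² = I (check: tr T = 0 and det T = −1), so T⁵ = T since 5 is odd.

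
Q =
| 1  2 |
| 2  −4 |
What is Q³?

[[−7, 34], [34, −92]]

Q² = [[5, −6], [−6, 20]]
Q³ = [[−7, 34], [34, −92]]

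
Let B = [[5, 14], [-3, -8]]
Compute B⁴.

[[-89, -210], [45, 106]]

tr B = -3 and det B = 2, so the characteristic polynomial is λ² − (-3)λ + (2) with roots -1 and -2.
Eigenvectors give P = [[7, -2], [-3, 1]] with P⁻¹ = [[1, 2], [3, 7]], and B = P·diag(-1, -2)·P⁻¹.
Then B⁴ = P·diag(1, 16)·P⁻¹ = [[7, -32], [-3, 16]] · [[1, 2], [3, 7]] = [[-89, -210], [45, 106]].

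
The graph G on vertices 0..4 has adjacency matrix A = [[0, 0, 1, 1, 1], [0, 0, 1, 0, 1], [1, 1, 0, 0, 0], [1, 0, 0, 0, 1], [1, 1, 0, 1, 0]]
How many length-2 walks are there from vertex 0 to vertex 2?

0

The number of length-2 walks from vertex 0 to vertex 2 is entry (0,2) of A², where A is the adjacency matrix.
A² = [[3, 2, 0, 1, 1], [2, 2, 0, 1, 0], [0, 0, 2, 1, 2], [1, 1, 1, 2, 1], [1, 0, 2, 1, 3]]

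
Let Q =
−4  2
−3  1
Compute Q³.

[[−22, 14], [−21, 13]]

tr Q = −3 and det Q = 2, so the characteristic polynomial is λ² − (−3)λ + (2) with roots −1 and −2.
Eigenvectors give P = [[2, 1], [3, 1]] with P⁻¹ = [[−1, 1], [3, −2]], and Q = P·diag(−1, −2)·P⁻¹.
Then Q³ = P·diag(−1, −8)·P⁻¹ = [[−2, −8], [−3, −8]] · [[−1, 1], [3, −2]] = [[−22, 14], [−21, 13]].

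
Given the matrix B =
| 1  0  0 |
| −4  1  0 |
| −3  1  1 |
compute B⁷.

B = I + N where N = [[0, 0, 0], [−4, 0, 0], [−3, 1, 0]] is strictly lower-triangular, so N³ = 0.
(I + N)⁷ = I + 7·N + 21·N² = [[1, 0, 0], [−28, 1, 0], [−105, 7, 1]].

[[1, 0, 0], [−28, 1, 0], [−105, 7, 1]]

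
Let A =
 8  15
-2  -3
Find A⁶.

tr A = 5 and det A = 6, so the characteristic polynomial is λ² − (5)λ + (6) with roots 3 and 2.
Eigenvectors give P = [[3, 5], [-1, -2]] with P⁻¹ = [[2, 5], [-1, -3]], and A = P·diag(3, 2)·P⁻¹.
Then A⁶ = P·diag(729, 64)·P⁻¹ = [[2187, 320], [-729, -128]] · [[2, 5], [-1, -3]] = [[4054, 9975], [-1330, -3261]].

[[4054, 9975], [-1330, -3261]]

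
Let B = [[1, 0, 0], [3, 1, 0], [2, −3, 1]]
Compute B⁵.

[[1, 0, 0], [15, 1, 0], [−80, −15, 1]]

B = I + N where N = [[0, 0, 0], [3, 0, 0], [2, −3, 0]] is strictly lower-triangular, so N³ = 0.
(I + N)⁵ = I + 5·N + 10·N² = [[1, 0, 0], [15, 1, 0], [−80, −15, 1]].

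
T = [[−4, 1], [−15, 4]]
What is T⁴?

[[1, 0], [0, 1]]

T² = I (check: tr T = 0 and det T = −1), so T⁴ = I since 4 is even.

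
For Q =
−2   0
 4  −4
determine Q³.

[[−8, 0], [112, −64]]

Q² = [[4, 0], [−24, 16]]
Q³ = [[−8, 0], [112, −64]]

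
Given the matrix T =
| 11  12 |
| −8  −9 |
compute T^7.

tr T = 2 and det T = −3, so the characteristic polynomial is λ² − (2)λ + (−3) with roots −1 and 3.
Eigenvectors give P = [[−1, −3], [1, 2]] with P⁻¹ = [[2, 3], [−1, −1]], and T = P·diag(−1, 3)·P⁻¹.
Then T^7 = P·diag(−1, 2187)·P⁻¹ = [[1, −6561], [−1, 4374]] · [[2, 3], [−1, −1]] = [[6563, 6564], [−4376, −4377]].

[[6563, 6564], [−4376, −4377]]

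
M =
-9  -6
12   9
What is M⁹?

[[-59049, -39366], [78732, 59049]]

tr M = 0 and det M = -9, so the characteristic polynomial is λ² − (0)λ + (-9) with roots 3 and -3.
Eigenvectors give P = [[-1, 1], [2, -1]] with P⁻¹ = [[1, 1], [2, 1]], and M = P·diag(3, -3)·P⁻¹.
Then M⁹ = P·diag(19683, -19683)·P⁻¹ = [[-19683, -19683], [39366, 19683]] · [[1, 1], [2, 1]] = [[-59049, -39366], [78732, 59049]].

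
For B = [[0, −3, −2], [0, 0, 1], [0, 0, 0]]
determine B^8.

[[0, 0, 0], [0, 0, 0], [0, 0, 0]]

B is strictly triangular, hence nilpotent: B^3 = 0, so B^8 = 0.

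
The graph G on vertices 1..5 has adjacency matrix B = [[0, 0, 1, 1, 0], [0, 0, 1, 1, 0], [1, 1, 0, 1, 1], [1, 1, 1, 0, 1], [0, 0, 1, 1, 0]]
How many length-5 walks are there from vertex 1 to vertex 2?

The number of length-5 walks from vertex 1 to vertex 2 is entry (1,2) of B⁵, where B is the adjacency matrix.
B² = [[2, 2, 1, 1, 2], [2, 2, 1, 1, 2], [1, 1, 4, 3, 1], [1, 1, 3, 4, 1], [2, 2, 1, 1, 2]]
B³ = [[2, 2, 7, 7, 2], [2, 2, 7, 7, 2], [7, 7, 6, 7, 7], [7, 7, 7, 6, 7], [2, 2, 7, 7, 2]]
B⁴ = [[14, 14, 13, 13, 14], [14, 14, 13, 13, 14], [13, 13, 28, 27, 13], [13, 13, 27, 28, 13], [14, 14, 13, 13, 14]]
B⁵ = [[26, 26, 55, 55, 26], [26, 26, 55, 55, 26], [55, 55, 66, 67, 55], [55, 55, 67, 66, 55], [26, 26, 55, 55, 26]]

26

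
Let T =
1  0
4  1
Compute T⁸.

T = I + N where N = [[0, 0], [4, 0]] is strictly lower-triangular, so N² = 0.
(I + N)⁸ = I + 8·N = [[1, 0], [32, 1]].

[[1, 0], [32, 1]]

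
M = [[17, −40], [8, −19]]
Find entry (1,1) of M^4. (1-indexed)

tr M = −2 and det M = −3, so the characteristic polynomial is λ² − (−2)λ + (−3) with roots −3 and 1.
Eigenvectors give P = [[−2, 5], [−1, 2]] with P⁻¹ = [[2, −5], [1, −2]], and M = P·diag(−3, 1)·P⁻¹.
Then M^4 = P·diag(81, 1)·P⁻¹ = [[−162, 5], [−81, 2]] · [[2, −5], [1, −2]] = [[−319, 800], [−160, 401]].

−319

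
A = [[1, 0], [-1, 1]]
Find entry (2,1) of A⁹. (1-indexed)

A = I + N where N = [[0, 0], [-1, 0]] is strictly lower-triangular, so N² = 0.
(I + N)⁹ = I + 9·N = [[1, 0], [-9, 1]].

-9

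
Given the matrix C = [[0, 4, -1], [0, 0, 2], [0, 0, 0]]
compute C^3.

[[0, 0, 0], [0, 0, 0], [0, 0, 0]]

C is strictly triangular, hence nilpotent: C^3 = 0, so C^3 = 0.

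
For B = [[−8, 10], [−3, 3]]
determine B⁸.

[[38086, −63050], [18915, −31269]]

tr B = −5 and det B = 6, so the characteristic polynomial is λ² − (−5)λ + (6) with roots −2 and −3.
Eigenvectors give P = [[−5, 2], [−3, 1]] with P⁻¹ = [[1, −2], [3, −5]], and B = P·diag(−2, −3)·P⁻¹.
Then B⁸ = P·diag(256, 6561)·P⁻¹ = [[−1280, 13122], [−768, 6561]] · [[1, −2], [3, −5]] = [[38086, −63050], [18915, −31269]].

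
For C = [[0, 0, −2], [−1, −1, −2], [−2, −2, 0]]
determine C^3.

[[−4, −4, −16], [−13, −13, −20], [−18, −18, −8]]

C^2 = [[4, 4, 0], [5, 5, 4], [2, 2, 8]]
C^3 = [[−4, −4, −16], [−13, −13, −20], [−18, −18, −8]]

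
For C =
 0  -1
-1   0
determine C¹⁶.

C² = I (check: tr C = 0 and det C = -1), so C¹⁶ = I since 16 is even.

[[1, 0], [0, 1]]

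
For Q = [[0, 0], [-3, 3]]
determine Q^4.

Q^2 = [[0, 0], [-9, 9]]
Q^3 = [[0, 0], [-27, 27]]
Q^4 = [[0, 0], [-81, 81]]

[[0, 0], [-81, 81]]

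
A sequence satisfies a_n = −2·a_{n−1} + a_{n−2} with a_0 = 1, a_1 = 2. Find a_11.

With companion matrix A = [[−2, 1], [1, 0]], [a_n, a_{n−1}]ᵀ = A·[a_{n−1}, a_{n−2}]ᵀ, so [a_11, a_10]ᵀ = A¹⁰·[a_1, a_0]ᵀ.
A¹⁰ = [[5741, −2378], [−2378, 985]], giving [a_11, a_10]ᵀ = [[9104], [−3771]].

9104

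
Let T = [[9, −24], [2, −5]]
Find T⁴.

tr T = 4 and det T = 3, so the characteristic polynomial is λ² − (4)λ + (3) with roots 3 and 1.
Eigenvectors give P = [[4, 3], [1, 1]] with P⁻¹ = [[1, −3], [−1, 4]], and T = P·diag(3, 1)·P⁻¹.
Then T⁴ = P·diag(81, 1)·P⁻¹ = [[324, 3], [81, 1]] · [[1, −3], [−1, 4]] = [[321, −960], [80, −239]].

[[321, −960], [80, −239]]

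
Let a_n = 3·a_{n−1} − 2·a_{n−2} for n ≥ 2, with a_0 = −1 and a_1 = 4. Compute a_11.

10234

With companion matrix Q = [[3, −2], [1, 0]], [a_n, a_{n−1}]ᵀ = Q·[a_{n−1}, a_{n−2}]ᵀ, so [a_11, a_10]ᵀ = Q¹⁰·[a_1, a_0]ᵀ.
Q¹⁰ = [[2047, −2046], [1023, −1022]], giving [a_11, a_10]ᵀ = [[10234], [5114]].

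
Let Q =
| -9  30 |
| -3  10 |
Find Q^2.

Q² = Q (a projection; rank 1, trace 1), so Q^2 = Q.

[[-9, 30], [-3, 10]]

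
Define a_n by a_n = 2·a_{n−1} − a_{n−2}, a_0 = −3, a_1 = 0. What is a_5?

12

With companion matrix T = [[2, −1], [1, 0]], [a_n, a_{n−1}]ᵀ = T·[a_{n−1}, a_{n−2}]ᵀ, so [a_5, a_4]ᵀ = T⁴·[a_1, a_0]ᵀ.
T⁴ = [[5, −4], [4, −3]], giving [a_5, a_4]ᵀ = [[12], [9]].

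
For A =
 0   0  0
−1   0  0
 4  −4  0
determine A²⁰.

[[0, 0, 0], [0, 0, 0], [0, 0, 0]]

A is strictly triangular, hence nilpotent: A³ = 0, so A²⁰ = 0.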